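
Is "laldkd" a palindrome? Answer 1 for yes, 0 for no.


Input: laldkd
Reversed: dkdlal
  Compare pos 0 ('l') with pos 5 ('d'): MISMATCH
  Compare pos 1 ('a') with pos 4 ('k'): MISMATCH
  Compare pos 2 ('l') with pos 3 ('d'): MISMATCH
Result: not a palindrome

0


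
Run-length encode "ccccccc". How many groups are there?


Input: ccccccc
Scanning for consecutive runs:
  Group 1: 'c' x 7 (positions 0-6)
Total groups: 1

1


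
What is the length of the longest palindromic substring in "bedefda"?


Input: "bedefda"
Checking substrings for palindromes:
  [1:4] "ede" (len 3) => palindrome
Longest palindromic substring: "ede" with length 3

3


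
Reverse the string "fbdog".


Input: fbdog
Reading characters right to left:
  Position 4: 'g'
  Position 3: 'o'
  Position 2: 'd'
  Position 1: 'b'
  Position 0: 'f'
Reversed: godbf

godbf


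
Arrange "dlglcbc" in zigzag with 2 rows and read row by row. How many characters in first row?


Zigzag "dlglcbc" into 2 rows:
Placing characters:
  'd' => row 0
  'l' => row 1
  'g' => row 0
  'l' => row 1
  'c' => row 0
  'b' => row 1
  'c' => row 0
Rows:
  Row 0: "dgcc"
  Row 1: "llb"
First row length: 4

4


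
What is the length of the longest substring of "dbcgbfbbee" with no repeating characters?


Input: "dbcgbfbbee"
Sliding window (track last position of each char):
  Position 0 ('d'): window [0,0] length 1 -- new best
  Position 1 ('b'): window [0,1] length 2 -- new best
  Position 2 ('c'): window [0,2] length 3 -- new best
  Position 3 ('g'): window [0,3] length 4 -- new best
  Position 4 ('b'): repeat (last at 1), move window start to 2
  Position 4 ('b'): window [2,4] length 3
  Position 5 ('f'): window [2,5] length 4
  Position 6 ('b'): repeat (last at 4), move window start to 5
  Position 6 ('b'): window [5,6] length 2
  Position 7 ('b'): repeat (last at 6), move window start to 7
  Position 7 ('b'): window [7,7] length 1
  Position 8 ('e'): window [7,8] length 2
  Position 9 ('e'): repeat (last at 8), move window start to 9
  Position 9 ('e'): window [9,9] length 1
Longest substring with no repeats: "dbcg" with length 4

4


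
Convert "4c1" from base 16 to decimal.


Input: "4c1" in base 16
Positional expansion:
  Digit '4' (value 4) x 16^2 = 1024
  Digit 'c' (value 12) x 16^1 = 192
  Digit '1' (value 1) x 16^0 = 1
Sum = 1217

1217


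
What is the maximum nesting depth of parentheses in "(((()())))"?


Input: "(((()())))"
Tracking depth:
  Position 0 '(': depth becomes 1
  Position 1 '(': depth becomes 2
  Position 2 '(': depth becomes 3
  Position 3 '(': depth becomes 4
  Position 4 ')': depth becomes 3
  Position 5 '(': depth becomes 4
  Position 6 ')': depth becomes 3
  Position 7 ')': depth becomes 2
  Position 8 ')': depth becomes 1
  Position 9 ')': depth becomes 0
Maximum depth reached: 4

4


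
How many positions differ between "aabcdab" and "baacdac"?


Comparing "aabcdab" and "baacdac" position by position:
  Position 0: 'a' vs 'b' => DIFFER
  Position 1: 'a' vs 'a' => same
  Position 2: 'b' vs 'a' => DIFFER
  Position 3: 'c' vs 'c' => same
  Position 4: 'd' vs 'd' => same
  Position 5: 'a' vs 'a' => same
  Position 6: 'b' vs 'c' => DIFFER
Positions that differ: 3

3


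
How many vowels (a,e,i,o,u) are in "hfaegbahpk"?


Input: hfaegbahpk
Checking each character:
  'h' at position 0: consonant
  'f' at position 1: consonant
  'a' at position 2: vowel (running total: 1)
  'e' at position 3: vowel (running total: 2)
  'g' at position 4: consonant
  'b' at position 5: consonant
  'a' at position 6: vowel (running total: 3)
  'h' at position 7: consonant
  'p' at position 8: consonant
  'k' at position 9: consonant
Total vowels: 3

3


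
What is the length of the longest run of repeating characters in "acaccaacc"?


Input: "acaccaacc"
Scanning for longest run:
  Position 1 ('c'): new char, reset run to 1
  Position 2 ('a'): new char, reset run to 1
  Position 3 ('c'): new char, reset run to 1
  Position 4 ('c'): continues run of 'c', length=2
  Position 5 ('a'): new char, reset run to 1
  Position 6 ('a'): continues run of 'a', length=2
  Position 7 ('c'): new char, reset run to 1
  Position 8 ('c'): continues run of 'c', length=2
Longest run: 'c' with length 2

2


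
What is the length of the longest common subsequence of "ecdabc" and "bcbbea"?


LCS of "ecdabc" and "bcbbea"
DP table:
           b    c    b    b    e    a
      0    0    0    0    0    0    0
  e   0    0    0    0    0    1    1
  c   0    0    1    1    1    1    1
  d   0    0    1    1    1    1    1
  a   0    0    1    1    1    1    2
  b   0    1    1    2    2    2    2
  c   0    1    2    2    2    2    2
LCS length = dp[6][6] = 2

2


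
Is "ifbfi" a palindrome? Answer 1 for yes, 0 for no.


Input: ifbfi
Reversed: ifbfi
  Compare pos 0 ('i') with pos 4 ('i'): match
  Compare pos 1 ('f') with pos 3 ('f'): match
Result: palindrome

1


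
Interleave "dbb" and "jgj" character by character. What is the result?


Interleaving "dbb" and "jgj":
  Position 0: 'd' from first, 'j' from second => "dj"
  Position 1: 'b' from first, 'g' from second => "bg"
  Position 2: 'b' from first, 'j' from second => "bj"
Result: djbgbj

djbgbj


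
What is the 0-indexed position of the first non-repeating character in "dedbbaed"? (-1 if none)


Input: dedbbaed
Character frequencies:
  'a': 1
  'b': 2
  'd': 3
  'e': 2
Scanning left to right for freq == 1:
  Position 0 ('d'): freq=3, skip
  Position 1 ('e'): freq=2, skip
  Position 2 ('d'): freq=3, skip
  Position 3 ('b'): freq=2, skip
  Position 4 ('b'): freq=2, skip
  Position 5 ('a'): unique! => answer = 5

5


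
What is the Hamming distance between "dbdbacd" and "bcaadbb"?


Comparing "dbdbacd" and "bcaadbb" position by position:
  Position 0: 'd' vs 'b' => differ
  Position 1: 'b' vs 'c' => differ
  Position 2: 'd' vs 'a' => differ
  Position 3: 'b' vs 'a' => differ
  Position 4: 'a' vs 'd' => differ
  Position 5: 'c' vs 'b' => differ
  Position 6: 'd' vs 'b' => differ
Total differences (Hamming distance): 7

7


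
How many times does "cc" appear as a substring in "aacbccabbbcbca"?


Searching for "cc" in "aacbccabbbcbca"
Scanning each position:
  Position 0: "aa" => no
  Position 1: "ac" => no
  Position 2: "cb" => no
  Position 3: "bc" => no
  Position 4: "cc" => MATCH
  Position 5: "ca" => no
  Position 6: "ab" => no
  Position 7: "bb" => no
  Position 8: "bb" => no
  Position 9: "bc" => no
  Position 10: "cb" => no
  Position 11: "bc" => no
  Position 12: "ca" => no
Total occurrences: 1

1


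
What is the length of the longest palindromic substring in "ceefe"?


Input: "ceefe"
Checking substrings for palindromes:
  [2:5] "efe" (len 3) => palindrome
  [1:3] "ee" (len 2) => palindrome
Longest palindromic substring: "efe" with length 3

3


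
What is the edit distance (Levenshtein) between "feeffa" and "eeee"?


Computing edit distance: "feeffa" -> "eeee"
DP table:
           e    e    e    e
      0    1    2    3    4
  f   1    1    2    3    4
  e   2    1    1    2    3
  e   3    2    1    1    2
  f   4    3    2    2    2
  f   5    4    3    3    3
  a   6    5    4    4    4
Edit distance = dp[6][4] = 4

4


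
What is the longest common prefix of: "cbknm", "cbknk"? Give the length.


Words: cbknm, cbknk
  Position 0: all 'c' => match
  Position 1: all 'b' => match
  Position 2: all 'k' => match
  Position 3: all 'n' => match
  Position 4: ('m', 'k') => mismatch, stop
LCP = "cbkn" (length 4)

4


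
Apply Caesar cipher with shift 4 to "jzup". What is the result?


Caesar cipher: shift "jzup" by 4
  'j' (pos 9) + 4 = pos 13 = 'n'
  'z' (pos 25) + 4 = pos 3 = 'd'
  'u' (pos 20) + 4 = pos 24 = 'y'
  'p' (pos 15) + 4 = pos 19 = 't'
Result: ndyt

ndyt


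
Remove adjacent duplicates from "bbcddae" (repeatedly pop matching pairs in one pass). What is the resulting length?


Input: bbcddae
Stack-based adjacent duplicate removal:
  Read 'b': push. Stack: b
  Read 'b': matches stack top 'b' => pop. Stack: (empty)
  Read 'c': push. Stack: c
  Read 'd': push. Stack: cd
  Read 'd': matches stack top 'd' => pop. Stack: c
  Read 'a': push. Stack: ca
  Read 'e': push. Stack: cae
Final stack: "cae" (length 3)

3


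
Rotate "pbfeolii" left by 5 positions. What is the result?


Input: "pbfeolii", rotate left by 5
First 5 characters: "pbfeo"
Remaining characters: "lii"
Concatenate remaining + first: "lii" + "pbfeo" = "liipbfeo"

liipbfeo


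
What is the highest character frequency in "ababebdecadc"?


Input: ababebdecadc
Character counts:
  'a': 3
  'b': 3
  'c': 2
  'd': 2
  'e': 2
Maximum frequency: 3

3


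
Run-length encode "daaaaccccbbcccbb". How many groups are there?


Input: daaaaccccbbcccbb
Scanning for consecutive runs:
  Group 1: 'd' x 1 (positions 0-0)
  Group 2: 'a' x 4 (positions 1-4)
  Group 3: 'c' x 4 (positions 5-8)
  Group 4: 'b' x 2 (positions 9-10)
  Group 5: 'c' x 3 (positions 11-13)
  Group 6: 'b' x 2 (positions 14-15)
Total groups: 6

6


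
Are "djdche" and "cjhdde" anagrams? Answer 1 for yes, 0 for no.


Strings: "djdche", "cjhdde"
Sorted first:  cddehj
Sorted second: cddehj
Sorted forms match => anagrams

1


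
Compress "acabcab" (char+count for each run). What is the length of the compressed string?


Input: acabcab
Runs:
  'a' x 1 => "a1"
  'c' x 1 => "c1"
  'a' x 1 => "a1"
  'b' x 1 => "b1"
  'c' x 1 => "c1"
  'a' x 1 => "a1"
  'b' x 1 => "b1"
Compressed: "a1c1a1b1c1a1b1"
Compressed length: 14

14


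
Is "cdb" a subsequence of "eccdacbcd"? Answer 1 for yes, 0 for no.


Check if "cdb" is a subsequence of "eccdacbcd"
Greedy scan:
  Position 0 ('e'): no match needed
  Position 1 ('c'): matches sub[0] = 'c'
  Position 2 ('c'): no match needed
  Position 3 ('d'): matches sub[1] = 'd'
  Position 4 ('a'): no match needed
  Position 5 ('c'): no match needed
  Position 6 ('b'): matches sub[2] = 'b'
  Position 7 ('c'): no match needed
  Position 8 ('d'): no match needed
All 3 characters matched => is a subsequence

1


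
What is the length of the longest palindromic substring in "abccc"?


Input: "abccc"
Checking substrings for palindromes:
  [2:5] "ccc" (len 3) => palindrome
  [2:4] "cc" (len 2) => palindrome
  [3:5] "cc" (len 2) => palindrome
Longest palindromic substring: "ccc" with length 3

3


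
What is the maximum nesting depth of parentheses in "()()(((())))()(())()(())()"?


Input: "()()(((())))()(())()(())()"
Tracking depth:
  Position 0 '(': depth becomes 1
  Position 1 ')': depth becomes 0
  Position 2 '(': depth becomes 1
  Position 3 ')': depth becomes 0
  Position 4 '(': depth becomes 1
  Position 5 '(': depth becomes 2
  Position 6 '(': depth becomes 3
  Position 7 '(': depth becomes 4
  Position 8 ')': depth becomes 3
  Position 9 ')': depth becomes 2
  Position 10 ')': depth becomes 1
  Position 11 ')': depth becomes 0
  Position 12 '(': depth becomes 1
  Position 13 ')': depth becomes 0
  Position 14 '(': depth becomes 1
  Position 15 '(': depth becomes 2
  Position 16 ')': depth becomes 1
  Position 17 ')': depth becomes 0
  Position 18 '(': depth becomes 1
  Position 19 ')': depth becomes 0
  Position 20 '(': depth becomes 1
  Position 21 '(': depth becomes 2
  Position 22 ')': depth becomes 1
  Position 23 ')': depth becomes 0
  Position 24 '(': depth becomes 1
  Position 25 ')': depth becomes 0
Maximum depth reached: 4

4


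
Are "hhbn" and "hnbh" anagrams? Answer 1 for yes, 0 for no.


Strings: "hhbn", "hnbh"
Sorted first:  bhhn
Sorted second: bhhn
Sorted forms match => anagrams

1


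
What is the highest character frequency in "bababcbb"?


Input: bababcbb
Character counts:
  'a': 2
  'b': 5
  'c': 1
Maximum frequency: 5

5


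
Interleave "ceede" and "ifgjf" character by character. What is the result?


Interleaving "ceede" and "ifgjf":
  Position 0: 'c' from first, 'i' from second => "ci"
  Position 1: 'e' from first, 'f' from second => "ef"
  Position 2: 'e' from first, 'g' from second => "eg"
  Position 3: 'd' from first, 'j' from second => "dj"
  Position 4: 'e' from first, 'f' from second => "ef"
Result: ciefegdjef

ciefegdjef


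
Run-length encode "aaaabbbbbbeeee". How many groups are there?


Input: aaaabbbbbbeeee
Scanning for consecutive runs:
  Group 1: 'a' x 4 (positions 0-3)
  Group 2: 'b' x 6 (positions 4-9)
  Group 3: 'e' x 4 (positions 10-13)
Total groups: 3

3


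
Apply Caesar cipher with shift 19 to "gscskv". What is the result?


Caesar cipher: shift "gscskv" by 19
  'g' (pos 6) + 19 = pos 25 = 'z'
  's' (pos 18) + 19 = pos 11 = 'l'
  'c' (pos 2) + 19 = pos 21 = 'v'
  's' (pos 18) + 19 = pos 11 = 'l'
  'k' (pos 10) + 19 = pos 3 = 'd'
  'v' (pos 21) + 19 = pos 14 = 'o'
Result: zlvldo

zlvldo


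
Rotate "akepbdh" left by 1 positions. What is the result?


Input: "akepbdh", rotate left by 1
First 1 characters: "a"
Remaining characters: "kepbdh"
Concatenate remaining + first: "kepbdh" + "a" = "kepbdha"

kepbdha


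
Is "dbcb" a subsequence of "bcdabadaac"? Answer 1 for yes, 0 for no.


Check if "dbcb" is a subsequence of "bcdabadaac"
Greedy scan:
  Position 0 ('b'): no match needed
  Position 1 ('c'): no match needed
  Position 2 ('d'): matches sub[0] = 'd'
  Position 3 ('a'): no match needed
  Position 4 ('b'): matches sub[1] = 'b'
  Position 5 ('a'): no match needed
  Position 6 ('d'): no match needed
  Position 7 ('a'): no match needed
  Position 8 ('a'): no match needed
  Position 9 ('c'): matches sub[2] = 'c'
Only matched 3/4 characters => not a subsequence

0


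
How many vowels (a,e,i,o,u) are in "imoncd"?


Input: imoncd
Checking each character:
  'i' at position 0: vowel (running total: 1)
  'm' at position 1: consonant
  'o' at position 2: vowel (running total: 2)
  'n' at position 3: consonant
  'c' at position 4: consonant
  'd' at position 5: consonant
Total vowels: 2

2


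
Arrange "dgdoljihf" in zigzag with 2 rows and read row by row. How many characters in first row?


Zigzag "dgdoljihf" into 2 rows:
Placing characters:
  'd' => row 0
  'g' => row 1
  'd' => row 0
  'o' => row 1
  'l' => row 0
  'j' => row 1
  'i' => row 0
  'h' => row 1
  'f' => row 0
Rows:
  Row 0: "ddlif"
  Row 1: "gojh"
First row length: 5

5


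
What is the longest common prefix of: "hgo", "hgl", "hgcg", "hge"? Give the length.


Words: hgo, hgl, hgcg, hge
  Position 0: all 'h' => match
  Position 1: all 'g' => match
  Position 2: ('o', 'l', 'c', 'e') => mismatch, stop
LCP = "hg" (length 2)

2


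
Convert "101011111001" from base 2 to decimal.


Input: "101011111001" in base 2
Positional expansion:
  Digit '1' (value 1) x 2^11 = 2048
  Digit '0' (value 0) x 2^10 = 0
  Digit '1' (value 1) x 2^9 = 512
  Digit '0' (value 0) x 2^8 = 0
  Digit '1' (value 1) x 2^7 = 128
  Digit '1' (value 1) x 2^6 = 64
  Digit '1' (value 1) x 2^5 = 32
  Digit '1' (value 1) x 2^4 = 16
  Digit '1' (value 1) x 2^3 = 8
  Digit '0' (value 0) x 2^2 = 0
  Digit '0' (value 0) x 2^1 = 0
  Digit '1' (value 1) x 2^0 = 1
Sum = 2809

2809


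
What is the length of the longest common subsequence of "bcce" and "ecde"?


LCS of "bcce" and "ecde"
DP table:
           e    c    d    e
      0    0    0    0    0
  b   0    0    0    0    0
  c   0    0    1    1    1
  c   0    0    1    1    1
  e   0    1    1    1    2
LCS length = dp[4][4] = 2

2


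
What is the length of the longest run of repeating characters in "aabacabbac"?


Input: "aabacabbac"
Scanning for longest run:
  Position 1 ('a'): continues run of 'a', length=2
  Position 2 ('b'): new char, reset run to 1
  Position 3 ('a'): new char, reset run to 1
  Position 4 ('c'): new char, reset run to 1
  Position 5 ('a'): new char, reset run to 1
  Position 6 ('b'): new char, reset run to 1
  Position 7 ('b'): continues run of 'b', length=2
  Position 8 ('a'): new char, reset run to 1
  Position 9 ('c'): new char, reset run to 1
Longest run: 'a' with length 2

2


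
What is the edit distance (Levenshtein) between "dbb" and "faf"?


Computing edit distance: "dbb" -> "faf"
DP table:
           f    a    f
      0    1    2    3
  d   1    1    2    3
  b   2    2    2    3
  b   3    3    3    3
Edit distance = dp[3][3] = 3

3


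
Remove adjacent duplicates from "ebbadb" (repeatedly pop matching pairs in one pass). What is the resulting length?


Input: ebbadb
Stack-based adjacent duplicate removal:
  Read 'e': push. Stack: e
  Read 'b': push. Stack: eb
  Read 'b': matches stack top 'b' => pop. Stack: e
  Read 'a': push. Stack: ea
  Read 'd': push. Stack: ead
  Read 'b': push. Stack: eadb
Final stack: "eadb" (length 4)

4


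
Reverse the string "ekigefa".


Input: ekigefa
Reading characters right to left:
  Position 6: 'a'
  Position 5: 'f'
  Position 4: 'e'
  Position 3: 'g'
  Position 2: 'i'
  Position 1: 'k'
  Position 0: 'e'
Reversed: afegike

afegike


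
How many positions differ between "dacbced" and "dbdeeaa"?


Comparing "dacbced" and "dbdeeaa" position by position:
  Position 0: 'd' vs 'd' => same
  Position 1: 'a' vs 'b' => DIFFER
  Position 2: 'c' vs 'd' => DIFFER
  Position 3: 'b' vs 'e' => DIFFER
  Position 4: 'c' vs 'e' => DIFFER
  Position 5: 'e' vs 'a' => DIFFER
  Position 6: 'd' vs 'a' => DIFFER
Positions that differ: 6

6


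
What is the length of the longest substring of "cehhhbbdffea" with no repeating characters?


Input: "cehhhbbdffea"
Sliding window (track last position of each char):
  Position 0 ('c'): window [0,0] length 1 -- new best
  Position 1 ('e'): window [0,1] length 2 -- new best
  Position 2 ('h'): window [0,2] length 3 -- new best
  Position 3 ('h'): repeat (last at 2), move window start to 3
  Position 3 ('h'): window [3,3] length 1
  Position 4 ('h'): repeat (last at 3), move window start to 4
  Position 4 ('h'): window [4,4] length 1
  Position 5 ('b'): window [4,5] length 2
  Position 6 ('b'): repeat (last at 5), move window start to 6
  Position 6 ('b'): window [6,6] length 1
  Position 7 ('d'): window [6,7] length 2
  Position 8 ('f'): window [6,8] length 3
  Position 9 ('f'): repeat (last at 8), move window start to 9
  Position 9 ('f'): window [9,9] length 1
  Position 10 ('e'): window [9,10] length 2
  Position 11 ('a'): window [9,11] length 3
Longest substring with no repeats: "ceh" with length 3

3


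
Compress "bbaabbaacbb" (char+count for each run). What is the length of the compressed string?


Input: bbaabbaacbb
Runs:
  'b' x 2 => "b2"
  'a' x 2 => "a2"
  'b' x 2 => "b2"
  'a' x 2 => "a2"
  'c' x 1 => "c1"
  'b' x 2 => "b2"
Compressed: "b2a2b2a2c1b2"
Compressed length: 12

12


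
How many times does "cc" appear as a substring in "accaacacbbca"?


Searching for "cc" in "accaacacbbca"
Scanning each position:
  Position 0: "ac" => no
  Position 1: "cc" => MATCH
  Position 2: "ca" => no
  Position 3: "aa" => no
  Position 4: "ac" => no
  Position 5: "ca" => no
  Position 6: "ac" => no
  Position 7: "cb" => no
  Position 8: "bb" => no
  Position 9: "bc" => no
  Position 10: "ca" => no
Total occurrences: 1

1


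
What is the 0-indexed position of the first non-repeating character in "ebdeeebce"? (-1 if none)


Input: ebdeeebce
Character frequencies:
  'b': 2
  'c': 1
  'd': 1
  'e': 5
Scanning left to right for freq == 1:
  Position 0 ('e'): freq=5, skip
  Position 1 ('b'): freq=2, skip
  Position 2 ('d'): unique! => answer = 2

2


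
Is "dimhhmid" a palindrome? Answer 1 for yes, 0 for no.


Input: dimhhmid
Reversed: dimhhmid
  Compare pos 0 ('d') with pos 7 ('d'): match
  Compare pos 1 ('i') with pos 6 ('i'): match
  Compare pos 2 ('m') with pos 5 ('m'): match
  Compare pos 3 ('h') with pos 4 ('h'): match
Result: palindrome

1


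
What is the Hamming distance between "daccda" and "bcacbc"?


Comparing "daccda" and "bcacbc" position by position:
  Position 0: 'd' vs 'b' => differ
  Position 1: 'a' vs 'c' => differ
  Position 2: 'c' vs 'a' => differ
  Position 3: 'c' vs 'c' => same
  Position 4: 'd' vs 'b' => differ
  Position 5: 'a' vs 'c' => differ
Total differences (Hamming distance): 5

5


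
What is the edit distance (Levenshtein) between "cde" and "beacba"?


Computing edit distance: "cde" -> "beacba"
DP table:
           b    e    a    c    b    a
      0    1    2    3    4    5    6
  c   1    1    2    3    3    4    5
  d   2    2    2    3    4    4    5
  e   3    3    2    3    4    5    5
Edit distance = dp[3][6] = 5

5


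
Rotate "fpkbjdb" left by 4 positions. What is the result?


Input: "fpkbjdb", rotate left by 4
First 4 characters: "fpkb"
Remaining characters: "jdb"
Concatenate remaining + first: "jdb" + "fpkb" = "jdbfpkb"

jdbfpkb


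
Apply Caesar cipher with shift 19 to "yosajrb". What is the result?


Caesar cipher: shift "yosajrb" by 19
  'y' (pos 24) + 19 = pos 17 = 'r'
  'o' (pos 14) + 19 = pos 7 = 'h'
  's' (pos 18) + 19 = pos 11 = 'l'
  'a' (pos 0) + 19 = pos 19 = 't'
  'j' (pos 9) + 19 = pos 2 = 'c'
  'r' (pos 17) + 19 = pos 10 = 'k'
  'b' (pos 1) + 19 = pos 20 = 'u'
Result: rhltcku

rhltcku


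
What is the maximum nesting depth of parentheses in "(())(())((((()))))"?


Input: "(())(())((((()))))"
Tracking depth:
  Position 0 '(': depth becomes 1
  Position 1 '(': depth becomes 2
  Position 2 ')': depth becomes 1
  Position 3 ')': depth becomes 0
  Position 4 '(': depth becomes 1
  Position 5 '(': depth becomes 2
  Position 6 ')': depth becomes 1
  Position 7 ')': depth becomes 0
  Position 8 '(': depth becomes 1
  Position 9 '(': depth becomes 2
  Position 10 '(': depth becomes 3
  Position 11 '(': depth becomes 4
  Position 12 '(': depth becomes 5
  Position 13 ')': depth becomes 4
  Position 14 ')': depth becomes 3
  Position 15 ')': depth becomes 2
  Position 16 ')': depth becomes 1
  Position 17 ')': depth becomes 0
Maximum depth reached: 5

5


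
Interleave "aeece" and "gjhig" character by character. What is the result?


Interleaving "aeece" and "gjhig":
  Position 0: 'a' from first, 'g' from second => "ag"
  Position 1: 'e' from first, 'j' from second => "ej"
  Position 2: 'e' from first, 'h' from second => "eh"
  Position 3: 'c' from first, 'i' from second => "ci"
  Position 4: 'e' from first, 'g' from second => "eg"
Result: agejehcieg

agejehcieg


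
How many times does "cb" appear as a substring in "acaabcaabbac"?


Searching for "cb" in "acaabcaabbac"
Scanning each position:
  Position 0: "ac" => no
  Position 1: "ca" => no
  Position 2: "aa" => no
  Position 3: "ab" => no
  Position 4: "bc" => no
  Position 5: "ca" => no
  Position 6: "aa" => no
  Position 7: "ab" => no
  Position 8: "bb" => no
  Position 9: "ba" => no
  Position 10: "ac" => no
Total occurrences: 0

0


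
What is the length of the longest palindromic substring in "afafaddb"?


Input: "afafaddb"
Checking substrings for palindromes:
  [0:5] "afafa" (len 5) => palindrome
  [0:3] "afa" (len 3) => palindrome
  [1:4] "faf" (len 3) => palindrome
  [2:5] "afa" (len 3) => palindrome
  [5:7] "dd" (len 2) => palindrome
Longest palindromic substring: "afafa" with length 5

5


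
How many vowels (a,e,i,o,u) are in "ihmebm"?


Input: ihmebm
Checking each character:
  'i' at position 0: vowel (running total: 1)
  'h' at position 1: consonant
  'm' at position 2: consonant
  'e' at position 3: vowel (running total: 2)
  'b' at position 4: consonant
  'm' at position 5: consonant
Total vowels: 2

2


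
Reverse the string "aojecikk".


Input: aojecikk
Reading characters right to left:
  Position 7: 'k'
  Position 6: 'k'
  Position 5: 'i'
  Position 4: 'c'
  Position 3: 'e'
  Position 2: 'j'
  Position 1: 'o'
  Position 0: 'a'
Reversed: kkicejoa

kkicejoa


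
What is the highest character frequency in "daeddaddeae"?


Input: daeddaddeae
Character counts:
  'a': 3
  'd': 5
  'e': 3
Maximum frequency: 5

5


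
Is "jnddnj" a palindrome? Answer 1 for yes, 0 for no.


Input: jnddnj
Reversed: jnddnj
  Compare pos 0 ('j') with pos 5 ('j'): match
  Compare pos 1 ('n') with pos 4 ('n'): match
  Compare pos 2 ('d') with pos 3 ('d'): match
Result: palindrome

1


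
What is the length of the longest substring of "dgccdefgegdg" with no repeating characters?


Input: "dgccdefgegdg"
Sliding window (track last position of each char):
  Position 0 ('d'): window [0,0] length 1 -- new best
  Position 1 ('g'): window [0,1] length 2 -- new best
  Position 2 ('c'): window [0,2] length 3 -- new best
  Position 3 ('c'): repeat (last at 2), move window start to 3
  Position 3 ('c'): window [3,3] length 1
  Position 4 ('d'): window [3,4] length 2
  Position 5 ('e'): window [3,5] length 3
  Position 6 ('f'): window [3,6] length 4 -- new best
  Position 7 ('g'): window [3,7] length 5 -- new best
  Position 8 ('e'): repeat (last at 5), move window start to 6
  Position 8 ('e'): window [6,8] length 3
  Position 9 ('g'): repeat (last at 7), move window start to 8
  Position 9 ('g'): window [8,9] length 2
  Position 10 ('d'): window [8,10] length 3
  Position 11 ('g'): repeat (last at 9), move window start to 10
  Position 11 ('g'): window [10,11] length 2
Longest substring with no repeats: "cdefg" with length 5

5


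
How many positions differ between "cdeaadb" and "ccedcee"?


Comparing "cdeaadb" and "ccedcee" position by position:
  Position 0: 'c' vs 'c' => same
  Position 1: 'd' vs 'c' => DIFFER
  Position 2: 'e' vs 'e' => same
  Position 3: 'a' vs 'd' => DIFFER
  Position 4: 'a' vs 'c' => DIFFER
  Position 5: 'd' vs 'e' => DIFFER
  Position 6: 'b' vs 'e' => DIFFER
Positions that differ: 5

5


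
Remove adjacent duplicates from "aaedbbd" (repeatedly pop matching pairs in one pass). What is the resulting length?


Input: aaedbbd
Stack-based adjacent duplicate removal:
  Read 'a': push. Stack: a
  Read 'a': matches stack top 'a' => pop. Stack: (empty)
  Read 'e': push. Stack: e
  Read 'd': push. Stack: ed
  Read 'b': push. Stack: edb
  Read 'b': matches stack top 'b' => pop. Stack: ed
  Read 'd': matches stack top 'd' => pop. Stack: e
Final stack: "e" (length 1)

1


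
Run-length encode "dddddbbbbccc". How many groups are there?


Input: dddddbbbbccc
Scanning for consecutive runs:
  Group 1: 'd' x 5 (positions 0-4)
  Group 2: 'b' x 4 (positions 5-8)
  Group 3: 'c' x 3 (positions 9-11)
Total groups: 3

3


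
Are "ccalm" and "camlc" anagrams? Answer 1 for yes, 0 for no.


Strings: "ccalm", "camlc"
Sorted first:  acclm
Sorted second: acclm
Sorted forms match => anagrams

1


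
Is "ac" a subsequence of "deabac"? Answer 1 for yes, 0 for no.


Check if "ac" is a subsequence of "deabac"
Greedy scan:
  Position 0 ('d'): no match needed
  Position 1 ('e'): no match needed
  Position 2 ('a'): matches sub[0] = 'a'
  Position 3 ('b'): no match needed
  Position 4 ('a'): no match needed
  Position 5 ('c'): matches sub[1] = 'c'
All 2 characters matched => is a subsequence

1


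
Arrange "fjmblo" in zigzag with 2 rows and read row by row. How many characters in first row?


Zigzag "fjmblo" into 2 rows:
Placing characters:
  'f' => row 0
  'j' => row 1
  'm' => row 0
  'b' => row 1
  'l' => row 0
  'o' => row 1
Rows:
  Row 0: "fml"
  Row 1: "jbo"
First row length: 3

3


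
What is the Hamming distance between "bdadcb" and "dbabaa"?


Comparing "bdadcb" and "dbabaa" position by position:
  Position 0: 'b' vs 'd' => differ
  Position 1: 'd' vs 'b' => differ
  Position 2: 'a' vs 'a' => same
  Position 3: 'd' vs 'b' => differ
  Position 4: 'c' vs 'a' => differ
  Position 5: 'b' vs 'a' => differ
Total differences (Hamming distance): 5

5


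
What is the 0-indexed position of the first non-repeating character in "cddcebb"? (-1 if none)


Input: cddcebb
Character frequencies:
  'b': 2
  'c': 2
  'd': 2
  'e': 1
Scanning left to right for freq == 1:
  Position 0 ('c'): freq=2, skip
  Position 1 ('d'): freq=2, skip
  Position 2 ('d'): freq=2, skip
  Position 3 ('c'): freq=2, skip
  Position 4 ('e'): unique! => answer = 4

4


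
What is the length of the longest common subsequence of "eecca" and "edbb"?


LCS of "eecca" and "edbb"
DP table:
           e    d    b    b
      0    0    0    0    0
  e   0    1    1    1    1
  e   0    1    1    1    1
  c   0    1    1    1    1
  c   0    1    1    1    1
  a   0    1    1    1    1
LCS length = dp[5][4] = 1

1


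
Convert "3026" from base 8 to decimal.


Input: "3026" in base 8
Positional expansion:
  Digit '3' (value 3) x 8^3 = 1536
  Digit '0' (value 0) x 8^2 = 0
  Digit '2' (value 2) x 8^1 = 16
  Digit '6' (value 6) x 8^0 = 6
Sum = 1558

1558


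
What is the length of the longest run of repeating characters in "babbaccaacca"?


Input: "babbaccaacca"
Scanning for longest run:
  Position 1 ('a'): new char, reset run to 1
  Position 2 ('b'): new char, reset run to 1
  Position 3 ('b'): continues run of 'b', length=2
  Position 4 ('a'): new char, reset run to 1
  Position 5 ('c'): new char, reset run to 1
  Position 6 ('c'): continues run of 'c', length=2
  Position 7 ('a'): new char, reset run to 1
  Position 8 ('a'): continues run of 'a', length=2
  Position 9 ('c'): new char, reset run to 1
  Position 10 ('c'): continues run of 'c', length=2
  Position 11 ('a'): new char, reset run to 1
Longest run: 'b' with length 2

2


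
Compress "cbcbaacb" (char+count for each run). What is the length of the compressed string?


Input: cbcbaacb
Runs:
  'c' x 1 => "c1"
  'b' x 1 => "b1"
  'c' x 1 => "c1"
  'b' x 1 => "b1"
  'a' x 2 => "a2"
  'c' x 1 => "c1"
  'b' x 1 => "b1"
Compressed: "c1b1c1b1a2c1b1"
Compressed length: 14

14


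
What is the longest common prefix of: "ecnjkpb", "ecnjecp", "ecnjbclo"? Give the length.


Words: ecnjkpb, ecnjecp, ecnjbclo
  Position 0: all 'e' => match
  Position 1: all 'c' => match
  Position 2: all 'n' => match
  Position 3: all 'j' => match
  Position 4: ('k', 'e', 'b') => mismatch, stop
LCP = "ecnj" (length 4)

4


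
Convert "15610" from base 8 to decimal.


Input: "15610" in base 8
Positional expansion:
  Digit '1' (value 1) x 8^4 = 4096
  Digit '5' (value 5) x 8^3 = 2560
  Digit '6' (value 6) x 8^2 = 384
  Digit '1' (value 1) x 8^1 = 8
  Digit '0' (value 0) x 8^0 = 0
Sum = 7048

7048


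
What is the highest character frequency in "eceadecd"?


Input: eceadecd
Character counts:
  'a': 1
  'c': 2
  'd': 2
  'e': 3
Maximum frequency: 3

3


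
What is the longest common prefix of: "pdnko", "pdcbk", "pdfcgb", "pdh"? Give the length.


Words: pdnko, pdcbk, pdfcgb, pdh
  Position 0: all 'p' => match
  Position 1: all 'd' => match
  Position 2: ('n', 'c', 'f', 'h') => mismatch, stop
LCP = "pd" (length 2)

2


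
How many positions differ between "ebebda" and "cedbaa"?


Comparing "ebebda" and "cedbaa" position by position:
  Position 0: 'e' vs 'c' => DIFFER
  Position 1: 'b' vs 'e' => DIFFER
  Position 2: 'e' vs 'd' => DIFFER
  Position 3: 'b' vs 'b' => same
  Position 4: 'd' vs 'a' => DIFFER
  Position 5: 'a' vs 'a' => same
Positions that differ: 4

4


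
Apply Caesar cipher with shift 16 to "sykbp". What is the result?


Caesar cipher: shift "sykbp" by 16
  's' (pos 18) + 16 = pos 8 = 'i'
  'y' (pos 24) + 16 = pos 14 = 'o'
  'k' (pos 10) + 16 = pos 0 = 'a'
  'b' (pos 1) + 16 = pos 17 = 'r'
  'p' (pos 15) + 16 = pos 5 = 'f'
Result: ioarf

ioarf


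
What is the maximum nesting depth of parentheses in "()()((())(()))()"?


Input: "()()((())(()))()"
Tracking depth:
  Position 0 '(': depth becomes 1
  Position 1 ')': depth becomes 0
  Position 2 '(': depth becomes 1
  Position 3 ')': depth becomes 0
  Position 4 '(': depth becomes 1
  Position 5 '(': depth becomes 2
  Position 6 '(': depth becomes 3
  Position 7 ')': depth becomes 2
  Position 8 ')': depth becomes 1
  Position 9 '(': depth becomes 2
  Position 10 '(': depth becomes 3
  Position 11 ')': depth becomes 2
  Position 12 ')': depth becomes 1
  Position 13 ')': depth becomes 0
  Position 14 '(': depth becomes 1
  Position 15 ')': depth becomes 0
Maximum depth reached: 3

3


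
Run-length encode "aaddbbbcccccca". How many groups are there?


Input: aaddbbbcccccca
Scanning for consecutive runs:
  Group 1: 'a' x 2 (positions 0-1)
  Group 2: 'd' x 2 (positions 2-3)
  Group 3: 'b' x 3 (positions 4-6)
  Group 4: 'c' x 6 (positions 7-12)
  Group 5: 'a' x 1 (positions 13-13)
Total groups: 5

5


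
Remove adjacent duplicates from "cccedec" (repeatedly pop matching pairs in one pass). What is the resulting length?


Input: cccedec
Stack-based adjacent duplicate removal:
  Read 'c': push. Stack: c
  Read 'c': matches stack top 'c' => pop. Stack: (empty)
  Read 'c': push. Stack: c
  Read 'e': push. Stack: ce
  Read 'd': push. Stack: ced
  Read 'e': push. Stack: cede
  Read 'c': push. Stack: cedec
Final stack: "cedec" (length 5)

5


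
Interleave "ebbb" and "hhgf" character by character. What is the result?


Interleaving "ebbb" and "hhgf":
  Position 0: 'e' from first, 'h' from second => "eh"
  Position 1: 'b' from first, 'h' from second => "bh"
  Position 2: 'b' from first, 'g' from second => "bg"
  Position 3: 'b' from first, 'f' from second => "bf"
Result: ehbhbgbf

ehbhbgbf


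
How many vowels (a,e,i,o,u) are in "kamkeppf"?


Input: kamkeppf
Checking each character:
  'k' at position 0: consonant
  'a' at position 1: vowel (running total: 1)
  'm' at position 2: consonant
  'k' at position 3: consonant
  'e' at position 4: vowel (running total: 2)
  'p' at position 5: consonant
  'p' at position 6: consonant
  'f' at position 7: consonant
Total vowels: 2

2


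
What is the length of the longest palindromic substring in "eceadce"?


Input: "eceadce"
Checking substrings for palindromes:
  [0:3] "ece" (len 3) => palindrome
Longest palindromic substring: "ece" with length 3

3


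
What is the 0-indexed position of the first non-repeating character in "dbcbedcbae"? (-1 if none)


Input: dbcbedcbae
Character frequencies:
  'a': 1
  'b': 3
  'c': 2
  'd': 2
  'e': 2
Scanning left to right for freq == 1:
  Position 0 ('d'): freq=2, skip
  Position 1 ('b'): freq=3, skip
  Position 2 ('c'): freq=2, skip
  Position 3 ('b'): freq=3, skip
  Position 4 ('e'): freq=2, skip
  Position 5 ('d'): freq=2, skip
  Position 6 ('c'): freq=2, skip
  Position 7 ('b'): freq=3, skip
  Position 8 ('a'): unique! => answer = 8

8


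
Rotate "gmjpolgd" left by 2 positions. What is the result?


Input: "gmjpolgd", rotate left by 2
First 2 characters: "gm"
Remaining characters: "jpolgd"
Concatenate remaining + first: "jpolgd" + "gm" = "jpolgdgm"

jpolgdgm


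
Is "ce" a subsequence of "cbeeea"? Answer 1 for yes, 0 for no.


Check if "ce" is a subsequence of "cbeeea"
Greedy scan:
  Position 0 ('c'): matches sub[0] = 'c'
  Position 1 ('b'): no match needed
  Position 2 ('e'): matches sub[1] = 'e'
  Position 3 ('e'): no match needed
  Position 4 ('e'): no match needed
  Position 5 ('a'): no match needed
All 2 characters matched => is a subsequence

1


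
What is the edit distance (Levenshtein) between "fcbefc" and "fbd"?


Computing edit distance: "fcbefc" -> "fbd"
DP table:
           f    b    d
      0    1    2    3
  f   1    0    1    2
  c   2    1    1    2
  b   3    2    1    2
  e   4    3    2    2
  f   5    4    3    3
  c   6    5    4    4
Edit distance = dp[6][3] = 4

4


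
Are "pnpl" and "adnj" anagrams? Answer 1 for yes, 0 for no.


Strings: "pnpl", "adnj"
Sorted first:  lnpp
Sorted second: adjn
Differ at position 0: 'l' vs 'a' => not anagrams

0


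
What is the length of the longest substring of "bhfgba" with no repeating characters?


Input: "bhfgba"
Sliding window (track last position of each char):
  Position 0 ('b'): window [0,0] length 1 -- new best
  Position 1 ('h'): window [0,1] length 2 -- new best
  Position 2 ('f'): window [0,2] length 3 -- new best
  Position 3 ('g'): window [0,3] length 4 -- new best
  Position 4 ('b'): repeat (last at 0), move window start to 1
  Position 4 ('b'): window [1,4] length 4
  Position 5 ('a'): window [1,5] length 5 -- new best
Longest substring with no repeats: "hfgba" with length 5

5


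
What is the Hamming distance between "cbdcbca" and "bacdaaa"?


Comparing "cbdcbca" and "bacdaaa" position by position:
  Position 0: 'c' vs 'b' => differ
  Position 1: 'b' vs 'a' => differ
  Position 2: 'd' vs 'c' => differ
  Position 3: 'c' vs 'd' => differ
  Position 4: 'b' vs 'a' => differ
  Position 5: 'c' vs 'a' => differ
  Position 6: 'a' vs 'a' => same
Total differences (Hamming distance): 6

6


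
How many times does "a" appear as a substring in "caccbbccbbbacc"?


Searching for "a" in "caccbbccbbbacc"
Scanning each position:
  Position 0: "c" => no
  Position 1: "a" => MATCH
  Position 2: "c" => no
  Position 3: "c" => no
  Position 4: "b" => no
  Position 5: "b" => no
  Position 6: "c" => no
  Position 7: "c" => no
  Position 8: "b" => no
  Position 9: "b" => no
  Position 10: "b" => no
  Position 11: "a" => MATCH
  Position 12: "c" => no
  Position 13: "c" => no
Total occurrences: 2

2


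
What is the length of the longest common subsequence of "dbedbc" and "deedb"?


LCS of "dbedbc" and "deedb"
DP table:
           d    e    e    d    b
      0    0    0    0    0    0
  d   0    1    1    1    1    1
  b   0    1    1    1    1    2
  e   0    1    2    2    2    2
  d   0    1    2    2    3    3
  b   0    1    2    2    3    4
  c   0    1    2    2    3    4
LCS length = dp[6][5] = 4

4


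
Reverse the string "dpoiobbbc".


Input: dpoiobbbc
Reading characters right to left:
  Position 8: 'c'
  Position 7: 'b'
  Position 6: 'b'
  Position 5: 'b'
  Position 4: 'o'
  Position 3: 'i'
  Position 2: 'o'
  Position 1: 'p'
  Position 0: 'd'
Reversed: cbbboiopd

cbbboiopd


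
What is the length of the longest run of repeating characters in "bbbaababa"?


Input: "bbbaababa"
Scanning for longest run:
  Position 1 ('b'): continues run of 'b', length=2
  Position 2 ('b'): continues run of 'b', length=3
  Position 3 ('a'): new char, reset run to 1
  Position 4 ('a'): continues run of 'a', length=2
  Position 5 ('b'): new char, reset run to 1
  Position 6 ('a'): new char, reset run to 1
  Position 7 ('b'): new char, reset run to 1
  Position 8 ('a'): new char, reset run to 1
Longest run: 'b' with length 3

3


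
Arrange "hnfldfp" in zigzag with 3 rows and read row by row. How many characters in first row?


Zigzag "hnfldfp" into 3 rows:
Placing characters:
  'h' => row 0
  'n' => row 1
  'f' => row 2
  'l' => row 1
  'd' => row 0
  'f' => row 1
  'p' => row 2
Rows:
  Row 0: "hd"
  Row 1: "nlf"
  Row 2: "fp"
First row length: 2

2


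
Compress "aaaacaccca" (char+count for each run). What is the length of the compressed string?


Input: aaaacaccca
Runs:
  'a' x 4 => "a4"
  'c' x 1 => "c1"
  'a' x 1 => "a1"
  'c' x 3 => "c3"
  'a' x 1 => "a1"
Compressed: "a4c1a1c3a1"
Compressed length: 10

10


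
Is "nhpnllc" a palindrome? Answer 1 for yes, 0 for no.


Input: nhpnllc
Reversed: cllnphn
  Compare pos 0 ('n') with pos 6 ('c'): MISMATCH
  Compare pos 1 ('h') with pos 5 ('l'): MISMATCH
  Compare pos 2 ('p') with pos 4 ('l'): MISMATCH
Result: not a palindrome

0


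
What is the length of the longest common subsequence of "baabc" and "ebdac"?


LCS of "baabc" and "ebdac"
DP table:
           e    b    d    a    c
      0    0    0    0    0    0
  b   0    0    1    1    1    1
  a   0    0    1    1    2    2
  a   0    0    1    1    2    2
  b   0    0    1    1    2    2
  c   0    0    1    1    2    3
LCS length = dp[5][5] = 3

3


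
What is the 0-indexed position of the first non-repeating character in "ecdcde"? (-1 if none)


Input: ecdcde
Character frequencies:
  'c': 2
  'd': 2
  'e': 2
Scanning left to right for freq == 1:
  Position 0 ('e'): freq=2, skip
  Position 1 ('c'): freq=2, skip
  Position 2 ('d'): freq=2, skip
  Position 3 ('c'): freq=2, skip
  Position 4 ('d'): freq=2, skip
  Position 5 ('e'): freq=2, skip
  No unique character found => answer = -1

-1


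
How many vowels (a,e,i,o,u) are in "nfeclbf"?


Input: nfeclbf
Checking each character:
  'n' at position 0: consonant
  'f' at position 1: consonant
  'e' at position 2: vowel (running total: 1)
  'c' at position 3: consonant
  'l' at position 4: consonant
  'b' at position 5: consonant
  'f' at position 6: consonant
Total vowels: 1

1
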